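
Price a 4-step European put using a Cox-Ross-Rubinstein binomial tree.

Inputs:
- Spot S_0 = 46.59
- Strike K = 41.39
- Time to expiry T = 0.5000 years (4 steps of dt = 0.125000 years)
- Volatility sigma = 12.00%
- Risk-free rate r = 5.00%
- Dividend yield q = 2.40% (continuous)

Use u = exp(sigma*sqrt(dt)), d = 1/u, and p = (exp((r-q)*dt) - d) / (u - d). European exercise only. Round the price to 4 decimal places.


dt = T/N = 0.125000
u = exp(sigma*sqrt(dt)) = 1.043339; d = 1/u = 0.958461
p = (exp((r-q)*dt) - d) / (u - d) = 0.527747
Discount per step: exp(-r*dt) = 0.993769
Stock lattice S(k, i) with i counting down-moves:
  k=0: S(0,0) = 46.5900
  k=1: S(1,0) = 48.6092; S(1,1) = 44.6547
  k=2: S(2,0) = 50.7159; S(2,1) = 46.5900; S(2,2) = 42.7998
  k=3: S(3,0) = 52.9139; S(3,1) = 48.6092; S(3,2) = 44.6547; S(3,3) = 41.0219
  k=4: S(4,0) = 55.2071; S(4,1) = 50.7159; S(4,2) = 46.5900; S(4,3) = 42.7998; S(4,4) = 39.3179
Terminal payoffs V(N, i) = max(K - S_T, 0):
  V(4,0) = 0.000000; V(4,1) = 0.000000; V(4,2) = 0.000000; V(4,3) = 0.000000; V(4,4) = 2.072084
Backward induction: V(k, i) = exp(-r*dt) * [p * V(k+1, i) + (1-p) * V(k+1, i+1)].
  V(3,0) = exp(-r*dt) * [p*0.000000 + (1-p)*0.000000] = 0.000000
  V(3,1) = exp(-r*dt) * [p*0.000000 + (1-p)*0.000000] = 0.000000
  V(3,2) = exp(-r*dt) * [p*0.000000 + (1-p)*0.000000] = 0.000000
  V(3,3) = exp(-r*dt) * [p*0.000000 + (1-p)*2.072084] = 0.972450
  V(2,0) = exp(-r*dt) * [p*0.000000 + (1-p)*0.000000] = 0.000000
  V(2,1) = exp(-r*dt) * [p*0.000000 + (1-p)*0.000000] = 0.000000
  V(2,2) = exp(-r*dt) * [p*0.000000 + (1-p)*0.972450] = 0.456381
  V(1,0) = exp(-r*dt) * [p*0.000000 + (1-p)*0.000000] = 0.000000
  V(1,1) = exp(-r*dt) * [p*0.000000 + (1-p)*0.456381] = 0.214184
  V(0,0) = exp(-r*dt) * [p*0.000000 + (1-p)*0.214184] = 0.100519

Answer: Price = V(0,0) = 0.1005


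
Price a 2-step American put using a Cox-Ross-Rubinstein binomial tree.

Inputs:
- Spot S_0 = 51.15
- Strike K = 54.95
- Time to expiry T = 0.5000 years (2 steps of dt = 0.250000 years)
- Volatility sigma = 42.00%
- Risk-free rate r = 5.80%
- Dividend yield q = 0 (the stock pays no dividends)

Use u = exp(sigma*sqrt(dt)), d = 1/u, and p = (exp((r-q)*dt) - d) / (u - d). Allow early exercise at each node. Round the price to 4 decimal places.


dt = T/N = 0.250000
u = exp(sigma*sqrt(dt)) = 1.233678; d = 1/u = 0.810584
p = (exp((r-q)*dt) - d) / (u - d) = 0.482213
Discount per step: exp(-r*dt) = 0.985605
Stock lattice S(k, i) with i counting down-moves:
  k=0: S(0,0) = 51.1500
  k=1: S(1,0) = 63.1026; S(1,1) = 41.4614
  k=2: S(2,0) = 77.8483; S(2,1) = 51.1500; S(2,2) = 33.6079
Terminal payoffs V(N, i) = max(K - S_T, 0):
  V(2,0) = 0.000000; V(2,1) = 3.800000; V(2,2) = 21.342055
Backward induction: V(k, i) = exp(-r*dt) * [p * V(k+1, i) + (1-p) * V(k+1, i+1)]; then take max(V_cont, immediate exercise) for American.
  V(1,0) = exp(-r*dt) * [p*0.000000 + (1-p)*3.800000] = 1.939266; exercise = 0.000000; V(1,0) = max -> 1.939266
  V(1,1) = exp(-r*dt) * [p*3.800000 + (1-p)*21.342055] = 12.697590; exercise = 13.488616; V(1,1) = max -> 13.488616
  V(0,0) = exp(-r*dt) * [p*1.939266 + (1-p)*13.488616] = 7.805365; exercise = 3.800000; V(0,0) = max -> 7.805365

Answer: Price = V(0,0) = 7.8054


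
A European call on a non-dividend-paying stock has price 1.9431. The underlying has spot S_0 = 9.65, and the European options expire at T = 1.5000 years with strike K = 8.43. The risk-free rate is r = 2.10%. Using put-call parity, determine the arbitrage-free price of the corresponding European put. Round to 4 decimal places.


Answer: Put price = 0.4617

Derivation:
Put-call parity: C - P = S_0 * exp(-qT) - K * exp(-rT).
S_0 * exp(-qT) = 9.6500 * 1.00000000 = 9.65000000
K * exp(-rT) = 8.4300 * 0.96899096 = 8.16859376
P = C - S*exp(-qT) + K*exp(-rT)
P = 1.9431 - 9.65000000 + 8.16859376 = 0.4617


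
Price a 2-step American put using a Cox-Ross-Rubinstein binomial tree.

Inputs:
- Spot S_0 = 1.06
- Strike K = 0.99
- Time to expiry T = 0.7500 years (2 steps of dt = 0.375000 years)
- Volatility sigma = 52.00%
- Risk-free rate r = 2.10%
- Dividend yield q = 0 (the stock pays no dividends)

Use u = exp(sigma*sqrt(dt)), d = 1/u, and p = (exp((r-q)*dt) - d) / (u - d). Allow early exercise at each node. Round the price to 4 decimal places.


Answer: Price = V(0,0) = 0.1357

Derivation:
dt = T/N = 0.375000
u = exp(sigma*sqrt(dt)) = 1.374972; d = 1/u = 0.727287
p = (exp((r-q)*dt) - d) / (u - d) = 0.433264
Discount per step: exp(-r*dt) = 0.992156
Stock lattice S(k, i) with i counting down-moves:
  k=0: S(0,0) = 1.0600
  k=1: S(1,0) = 1.4575; S(1,1) = 0.7709
  k=2: S(2,0) = 2.0040; S(2,1) = 1.0600; S(2,2) = 0.5607
Terminal payoffs V(N, i) = max(K - S_T, 0):
  V(2,0) = 0.000000; V(2,1) = 0.000000; V(2,2) = 0.429316
Backward induction: V(k, i) = exp(-r*dt) * [p * V(k+1, i) + (1-p) * V(k+1, i+1)]; then take max(V_cont, immediate exercise) for American.
  V(1,0) = exp(-r*dt) * [p*0.000000 + (1-p)*0.000000] = 0.000000; exercise = 0.000000; V(1,0) = max -> 0.000000
  V(1,1) = exp(-r*dt) * [p*0.000000 + (1-p)*0.429316] = 0.241400; exercise = 0.219075; V(1,1) = max -> 0.241400
  V(0,0) = exp(-r*dt) * [p*0.000000 + (1-p)*0.241400] = 0.135737; exercise = 0.000000; V(0,0) = max -> 0.135737


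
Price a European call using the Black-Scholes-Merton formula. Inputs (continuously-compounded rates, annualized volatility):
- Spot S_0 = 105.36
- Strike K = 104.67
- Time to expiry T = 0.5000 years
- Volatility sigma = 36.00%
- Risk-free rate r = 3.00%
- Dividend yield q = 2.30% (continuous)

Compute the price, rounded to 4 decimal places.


d1 = (ln(S/K) + (r - q + 0.5*sigma^2) * T) / (sigma * sqrt(T)) = 0.16683993
d2 = d1 - sigma * sqrt(T) = -0.08771851
exp(-rT) = 0.98511194; exp(-qT) = 0.98856587
C = S_0 * exp(-qT) * N(d1) - K * exp(-rT) * N(d2)
N(d1) = 0.56625200; N(d2) = 0.46505020
C = 105.3600 * 0.98856587 * 0.56625200 - 104.6700 * 0.98511194 * 0.46505020 = 11.0260

Answer: Price = 11.0260


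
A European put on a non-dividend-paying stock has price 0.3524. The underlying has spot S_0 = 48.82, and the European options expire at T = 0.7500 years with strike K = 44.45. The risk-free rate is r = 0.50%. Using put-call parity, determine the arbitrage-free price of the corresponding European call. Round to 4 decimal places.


Put-call parity: C - P = S_0 * exp(-qT) - K * exp(-rT).
S_0 * exp(-qT) = 48.8200 * 1.00000000 = 48.82000000
K * exp(-rT) = 44.4500 * 0.99625702 = 44.28362465
C = P + S*exp(-qT) - K*exp(-rT)
C = 0.3524 + 48.82000000 - 44.28362465 = 4.8888

Answer: Call price = 4.8888


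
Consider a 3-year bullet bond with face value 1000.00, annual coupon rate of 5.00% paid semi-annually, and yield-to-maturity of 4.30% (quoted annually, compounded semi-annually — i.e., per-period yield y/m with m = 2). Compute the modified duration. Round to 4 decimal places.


Answer: Modified duration = 2.7655

Derivation:
Coupon per period c = face * coupon_rate / m = 25.000000
Periods per year m = 2; per-period yield y/m = 0.021500
Number of cashflows N = 6
Cashflows (t years, CF_t, discount factor 1/(1+y/m)^(m*t), PV):
  t = 0.5000: CF_t = 25.000000, DF = 0.978953, PV = 24.473813
  t = 1.0000: CF_t = 25.000000, DF = 0.958348, PV = 23.958701
  t = 1.5000: CF_t = 25.000000, DF = 0.938177, PV = 23.454431
  t = 2.0000: CF_t = 25.000000, DF = 0.918431, PV = 22.960774
  t = 2.5000: CF_t = 25.000000, DF = 0.899100, PV = 22.477508
  t = 3.0000: CF_t = 1025.000000, DF = 0.880177, PV = 902.180923
Price P = sum_t PV_t = 1019.506149
First compute Macaulay numerator sum_t t * PV_t:
  t * PV_t at t = 0.5000: 12.236907
  t * PV_t at t = 1.0000: 23.958701
  t * PV_t at t = 1.5000: 35.181646
  t * PV_t at t = 2.0000: 45.921548
  t * PV_t at t = 2.5000: 56.193769
  t * PV_t at t = 3.0000: 2706.542769
Macaulay duration D = 2880.035340 / 1019.506149 = 2.824932
Modified duration = D / (1 + y/m) = 2.824932 / (1 + 0.021500) = 2.765474


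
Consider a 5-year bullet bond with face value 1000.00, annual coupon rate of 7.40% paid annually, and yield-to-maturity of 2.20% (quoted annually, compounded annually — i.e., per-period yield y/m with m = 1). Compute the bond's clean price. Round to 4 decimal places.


Coupon per period c = face * coupon_rate / m = 74.000000
Periods per year m = 1; per-period yield y/m = 0.022000
Number of cashflows N = 5
Cashflows (t years, CF_t, discount factor 1/(1+y/m)^(m*t), PV):
  t = 1.0000: CF_t = 74.000000, DF = 0.978474, PV = 72.407045
  t = 2.0000: CF_t = 74.000000, DF = 0.957411, PV = 70.848381
  t = 3.0000: CF_t = 74.000000, DF = 0.936801, PV = 69.323269
  t = 4.0000: CF_t = 74.000000, DF = 0.916635, PV = 67.830987
  t = 5.0000: CF_t = 1074.000000, DF = 0.896903, PV = 963.273920
Price P = sum_t PV_t = 1243.683602

Answer: Price = 1243.6836


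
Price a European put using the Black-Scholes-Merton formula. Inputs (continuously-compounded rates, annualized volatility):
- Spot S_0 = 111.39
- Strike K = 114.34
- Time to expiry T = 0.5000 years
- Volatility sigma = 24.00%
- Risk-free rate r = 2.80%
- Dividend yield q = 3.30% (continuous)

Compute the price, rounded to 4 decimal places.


Answer: Price = 9.2149

Derivation:
d1 = (ln(S/K) + (r - q + 0.5*sigma^2) * T) / (sigma * sqrt(T)) = -0.08390358
d2 = d1 - sigma * sqrt(T) = -0.25360920
exp(-rT) = 0.98609754; exp(-qT) = 0.98363538
P = K * exp(-rT) * N(-d2) - S_0 * exp(-qT) * N(-d1)
N(-d1) = 0.53343345; N(-d2) = 0.60010126
P = 114.3400 * 0.98609754 * 0.60010126 - 111.3900 * 0.98363538 * 0.53343345 = 9.2149


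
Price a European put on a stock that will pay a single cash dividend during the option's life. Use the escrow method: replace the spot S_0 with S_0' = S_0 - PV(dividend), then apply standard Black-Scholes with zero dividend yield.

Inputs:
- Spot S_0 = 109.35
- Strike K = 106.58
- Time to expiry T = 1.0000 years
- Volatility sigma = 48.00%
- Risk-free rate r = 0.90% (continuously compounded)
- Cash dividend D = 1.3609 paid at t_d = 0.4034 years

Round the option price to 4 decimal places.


Answer: Price = 19.0953

Derivation:
PV(D) = D * exp(-r * t_d) = 1.3609 * 0.99637598 = 1.35596807
S_0' = S_0 - PV(D) = 109.3500 - 1.35596807 = 107.99403193
d1 = (ln(S_0'/K) + (r + sigma^2/2)*T) / (sigma*sqrt(T)) = 0.28620852
d2 = d1 - sigma*sqrt(T) = -0.19379148
exp(-rT) = 0.99104038
N(-d1) = 0.38735921; N(-d2) = 0.57683042
P = K * exp(-rT) * N(-d2) - S_0' * N(-d1) = 106.5800 * 0.99104038 * 0.57683042 - 107.99403193 * 0.38735921 = 19.0953


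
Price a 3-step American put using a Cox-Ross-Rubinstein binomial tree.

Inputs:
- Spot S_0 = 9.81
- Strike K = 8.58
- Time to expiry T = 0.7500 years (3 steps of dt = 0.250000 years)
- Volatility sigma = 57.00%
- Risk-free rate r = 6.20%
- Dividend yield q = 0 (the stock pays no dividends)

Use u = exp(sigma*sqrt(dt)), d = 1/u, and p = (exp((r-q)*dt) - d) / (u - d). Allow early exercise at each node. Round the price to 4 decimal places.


dt = T/N = 0.250000
u = exp(sigma*sqrt(dt)) = 1.329762; d = 1/u = 0.752014
p = (exp((r-q)*dt) - d) / (u - d) = 0.456266
Discount per step: exp(-r*dt) = 0.984620
Stock lattice S(k, i) with i counting down-moves:
  k=0: S(0,0) = 9.8100
  k=1: S(1,0) = 13.0450; S(1,1) = 7.3773
  k=2: S(2,0) = 17.3467; S(2,1) = 9.8100; S(2,2) = 5.5478
  k=3: S(3,0) = 23.0670; S(3,1) = 13.0450; S(3,2) = 7.3773; S(3,3) = 4.1720
Terminal payoffs V(N, i) = max(K - S_T, 0):
  V(3,0) = 0.000000; V(3,1) = 0.000000; V(3,2) = 1.202740; V(3,3) = 4.407972
Backward induction: V(k, i) = exp(-r*dt) * [p * V(k+1, i) + (1-p) * V(k+1, i+1)]; then take max(V_cont, immediate exercise) for American.
  V(2,0) = exp(-r*dt) * [p*0.000000 + (1-p)*0.000000] = 0.000000; exercise = 0.000000; V(2,0) = max -> 0.000000
  V(2,1) = exp(-r*dt) * [p*0.000000 + (1-p)*1.202740] = 0.643913; exercise = 0.000000; V(2,1) = max -> 0.643913
  V(2,2) = exp(-r*dt) * [p*1.202740 + (1-p)*4.407972] = 2.900231; exercise = 3.032195; V(2,2) = max -> 3.032195
  V(1,0) = exp(-r*dt) * [p*0.000000 + (1-p)*0.643913] = 0.344732; exercise = 0.000000; V(1,0) = max -> 0.344732
  V(1,1) = exp(-r*dt) * [p*0.643913 + (1-p)*3.032195] = 1.912627; exercise = 1.202740; V(1,1) = max -> 1.912627
  V(0,0) = exp(-r*dt) * [p*0.344732 + (1-p)*1.912627] = 1.178836; exercise = 0.000000; V(0,0) = max -> 1.178836

Answer: Price = V(0,0) = 1.1788


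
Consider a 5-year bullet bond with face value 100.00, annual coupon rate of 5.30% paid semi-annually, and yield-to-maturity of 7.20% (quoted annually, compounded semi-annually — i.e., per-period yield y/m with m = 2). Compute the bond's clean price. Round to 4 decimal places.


Answer: Price = 92.1389

Derivation:
Coupon per period c = face * coupon_rate / m = 2.650000
Periods per year m = 2; per-period yield y/m = 0.036000
Number of cashflows N = 10
Cashflows (t years, CF_t, discount factor 1/(1+y/m)^(m*t), PV):
  t = 0.5000: CF_t = 2.650000, DF = 0.965251, PV = 2.557915
  t = 1.0000: CF_t = 2.650000, DF = 0.931709, PV = 2.469030
  t = 1.5000: CF_t = 2.650000, DF = 0.899333, PV = 2.383234
  t = 2.0000: CF_t = 2.650000, DF = 0.868082, PV = 2.300419
  t = 2.5000: CF_t = 2.650000, DF = 0.837917, PV = 2.220481
  t = 3.0000: CF_t = 2.650000, DF = 0.808801, PV = 2.143322
  t = 3.5000: CF_t = 2.650000, DF = 0.780696, PV = 2.068843
  t = 4.0000: CF_t = 2.650000, DF = 0.753567, PV = 1.996953
  t = 4.5000: CF_t = 2.650000, DF = 0.727381, PV = 1.927561
  t = 5.0000: CF_t = 102.650000, DF = 0.702106, PV = 72.071141
Price P = sum_t PV_t = 92.138898


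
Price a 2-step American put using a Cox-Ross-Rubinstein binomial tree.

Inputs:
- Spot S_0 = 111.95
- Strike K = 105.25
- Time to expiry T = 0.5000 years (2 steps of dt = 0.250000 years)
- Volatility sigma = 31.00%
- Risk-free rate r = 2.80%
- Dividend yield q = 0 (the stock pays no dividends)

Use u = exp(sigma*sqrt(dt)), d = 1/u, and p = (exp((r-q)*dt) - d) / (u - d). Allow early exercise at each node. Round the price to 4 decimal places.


dt = T/N = 0.250000
u = exp(sigma*sqrt(dt)) = 1.167658; d = 1/u = 0.856415
p = (exp((r-q)*dt) - d) / (u - d) = 0.483897
Discount per step: exp(-r*dt) = 0.993024
Stock lattice S(k, i) with i counting down-moves:
  k=0: S(0,0) = 111.9500
  k=1: S(1,0) = 130.7193; S(1,1) = 95.8757
  k=2: S(2,0) = 152.6354; S(2,1) = 111.9500; S(2,2) = 82.1094
Terminal payoffs V(N, i) = max(K - S_T, 0):
  V(2,0) = 0.000000; V(2,1) = 0.000000; V(2,2) = 23.140613
Backward induction: V(k, i) = exp(-r*dt) * [p * V(k+1, i) + (1-p) * V(k+1, i+1)]; then take max(V_cont, immediate exercise) for American.
  V(1,0) = exp(-r*dt) * [p*0.000000 + (1-p)*0.000000] = 0.000000; exercise = 0.000000; V(1,0) = max -> 0.000000
  V(1,1) = exp(-r*dt) * [p*0.000000 + (1-p)*23.140613] = 11.859636; exercise = 9.374321; V(1,1) = max -> 11.859636
  V(0,0) = exp(-r*dt) * [p*0.000000 + (1-p)*11.859636] = 6.078101; exercise = 0.000000; V(0,0) = max -> 6.078101

Answer: Price = V(0,0) = 6.0781


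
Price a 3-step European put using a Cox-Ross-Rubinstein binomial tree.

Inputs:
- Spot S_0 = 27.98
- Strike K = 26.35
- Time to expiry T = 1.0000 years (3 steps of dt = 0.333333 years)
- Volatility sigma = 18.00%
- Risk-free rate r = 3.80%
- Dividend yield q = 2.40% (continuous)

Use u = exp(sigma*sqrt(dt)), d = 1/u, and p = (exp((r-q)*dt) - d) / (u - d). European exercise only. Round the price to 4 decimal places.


dt = T/N = 0.333333
u = exp(sigma*sqrt(dt)) = 1.109515; d = 1/u = 0.901295
p = (exp((r-q)*dt) - d) / (u - d) = 0.496507
Discount per step: exp(-r*dt) = 0.987413
Stock lattice S(k, i) with i counting down-moves:
  k=0: S(0,0) = 27.9800
  k=1: S(1,0) = 31.0442; S(1,1) = 25.2182
  k=2: S(2,0) = 34.4440; S(2,1) = 27.9800; S(2,2) = 22.7291
  k=3: S(3,0) = 38.2162; S(3,1) = 31.0442; S(3,2) = 25.2182; S(3,3) = 20.4856
Terminal payoffs V(N, i) = max(K - S_T, 0):
  V(3,0) = 0.000000; V(3,1) = 0.000000; V(3,2) = 1.131776; V(3,3) = 5.864428
Backward induction: V(k, i) = exp(-r*dt) * [p * V(k+1, i) + (1-p) * V(k+1, i+1)].
  V(2,0) = exp(-r*dt) * [p*0.000000 + (1-p)*0.000000] = 0.000000
  V(2,1) = exp(-r*dt) * [p*0.000000 + (1-p)*1.131776] = 0.562669
  V(2,2) = exp(-r*dt) * [p*1.131776 + (1-p)*5.864428] = 3.470395
  V(1,0) = exp(-r*dt) * [p*0.000000 + (1-p)*0.562669] = 0.279734
  V(1,1) = exp(-r*dt) * [p*0.562669 + (1-p)*3.470395] = 2.001178
  V(0,0) = exp(-r*dt) * [p*0.279734 + (1-p)*2.001178] = 1.132039

Answer: Price = V(0,0) = 1.1320


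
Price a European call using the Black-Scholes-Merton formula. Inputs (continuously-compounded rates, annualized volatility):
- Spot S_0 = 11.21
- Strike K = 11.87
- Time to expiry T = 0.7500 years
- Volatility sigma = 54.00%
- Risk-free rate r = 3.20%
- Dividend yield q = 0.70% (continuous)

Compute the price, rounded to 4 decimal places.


d1 = (ln(S/K) + (r - q + 0.5*sigma^2) * T) / (sigma * sqrt(T)) = 0.15159086
d2 = d1 - sigma * sqrt(T) = -0.31606286
exp(-rT) = 0.97628571; exp(-qT) = 0.99476376
C = S_0 * exp(-qT) * N(d1) - K * exp(-rT) * N(d2)
N(d1) = 0.56024518; N(d2) = 0.37597740
C = 11.2100 * 0.99476376 * 0.56024518 - 11.8700 * 0.97628571 * 0.37597740 = 1.8904

Answer: Price = 1.8904


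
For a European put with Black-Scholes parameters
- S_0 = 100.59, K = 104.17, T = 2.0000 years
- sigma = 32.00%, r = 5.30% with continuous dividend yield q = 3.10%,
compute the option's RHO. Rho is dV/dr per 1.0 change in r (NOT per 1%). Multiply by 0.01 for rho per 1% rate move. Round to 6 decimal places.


d1 = 0.2462248987; d2 = -0.2063234413
phi(d1) = 0.3870304590; exp(-qT) = 0.9398828868; exp(-rT) = 0.8994246481
N(-d2) = 0.5817308655
Rho = -K*T*exp(-rT)*N(-d2) = -104.1700 * 2.0000 * 0.8994246481 * 0.5817308655 = -109.008296

Answer: Rho = -109.008296


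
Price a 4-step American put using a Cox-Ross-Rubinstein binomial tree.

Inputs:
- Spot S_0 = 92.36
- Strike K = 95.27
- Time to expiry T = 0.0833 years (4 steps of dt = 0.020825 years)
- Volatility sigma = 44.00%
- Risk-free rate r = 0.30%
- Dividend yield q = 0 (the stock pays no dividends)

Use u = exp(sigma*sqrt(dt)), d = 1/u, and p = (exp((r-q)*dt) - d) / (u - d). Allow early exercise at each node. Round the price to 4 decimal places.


Answer: Price = V(0,0) = 6.4542

Derivation:
dt = T/N = 0.020825
u = exp(sigma*sqrt(dt)) = 1.065555; d = 1/u = 0.938478
p = (exp((r-q)*dt) - d) / (u - d) = 0.484623
Discount per step: exp(-r*dt) = 0.999938
Stock lattice S(k, i) with i counting down-moves:
  k=0: S(0,0) = 92.3600
  k=1: S(1,0) = 98.4147; S(1,1) = 86.6778
  k=2: S(2,0) = 104.8662; S(2,1) = 92.3600; S(2,2) = 81.3452
  k=3: S(3,0) = 111.7408; S(3,1) = 98.4147; S(3,2) = 86.6778; S(3,3) = 76.3407
  k=4: S(4,0) = 119.0659; S(4,1) = 104.8662; S(4,2) = 92.3600; S(4,3) = 81.3452; S(4,4) = 71.6441
Terminal payoffs V(N, i) = max(K - S_T, 0):
  V(4,0) = 0.000000; V(4,1) = 0.000000; V(4,2) = 2.910000; V(4,3) = 13.924759; V(4,4) = 23.625909
Backward induction: V(k, i) = exp(-r*dt) * [p * V(k+1, i) + (1-p) * V(k+1, i+1)]; then take max(V_cont, immediate exercise) for American.
  V(3,0) = exp(-r*dt) * [p*0.000000 + (1-p)*0.000000] = 0.000000; exercise = 0.000000; V(3,0) = max -> 0.000000
  V(3,1) = exp(-r*dt) * [p*0.000000 + (1-p)*2.910000] = 1.499653; exercise = 0.000000; V(3,1) = max -> 1.499653
  V(3,2) = exp(-r*dt) * [p*2.910000 + (1-p)*13.924759] = 8.586217; exercise = 8.592169; V(3,2) = max -> 8.592169
  V(3,3) = exp(-r*dt) * [p*13.924759 + (1-p)*23.625909] = 18.923326; exercise = 18.929278; V(3,3) = max -> 18.929278
  V(2,0) = exp(-r*dt) * [p*0.000000 + (1-p)*1.499653] = 0.772839; exercise = 0.000000; V(2,0) = max -> 0.772839
  V(2,1) = exp(-r*dt) * [p*1.499653 + (1-p)*8.592169] = 5.154650; exercise = 2.910000; V(2,1) = max -> 5.154650
  V(2,2) = exp(-r*dt) * [p*8.592169 + (1-p)*18.929278] = 13.918807; exercise = 13.924759; V(2,2) = max -> 13.924759
  V(1,0) = exp(-r*dt) * [p*0.772839 + (1-p)*5.154650] = 3.030934; exercise = 0.000000; V(1,0) = max -> 3.030934
  V(1,1) = exp(-r*dt) * [p*5.154650 + (1-p)*13.924759] = 9.673958; exercise = 8.592169; V(1,1) = max -> 9.673958
  V(0,0) = exp(-r*dt) * [p*3.030934 + (1-p)*9.673958] = 6.454192; exercise = 2.910000; V(0,0) = max -> 6.454192


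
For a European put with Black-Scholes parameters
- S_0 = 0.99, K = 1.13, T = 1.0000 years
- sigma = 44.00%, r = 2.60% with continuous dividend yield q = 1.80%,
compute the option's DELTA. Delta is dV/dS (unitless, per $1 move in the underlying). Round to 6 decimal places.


Answer: Delta = -0.515525

Derivation:
d1 = -0.0624272013; d2 = -0.5024272013
phi(d1) = 0.3981656672; exp(-qT) = 0.9821610324; exp(-rT) = 0.9743350896
N(-d1) = 0.5248886832
Delta = -exp(-qT) * N(-d1) = -0.9821610324 * 0.5248886832 = -0.515525


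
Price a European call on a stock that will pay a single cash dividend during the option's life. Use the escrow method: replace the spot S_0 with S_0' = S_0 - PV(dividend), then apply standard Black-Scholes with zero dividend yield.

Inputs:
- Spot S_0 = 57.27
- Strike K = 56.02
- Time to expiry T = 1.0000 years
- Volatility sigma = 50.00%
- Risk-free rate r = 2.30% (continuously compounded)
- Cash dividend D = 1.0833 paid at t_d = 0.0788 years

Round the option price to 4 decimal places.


PV(D) = D * exp(-r * t_d) = 1.0833 * 0.99818924 = 1.08133841
S_0' = S_0 - PV(D) = 57.2700 - 1.08133841 = 56.18866159
d1 = (ln(S_0'/K) + (r + sigma^2/2)*T) / (sigma*sqrt(T)) = 0.30201243
d2 = d1 - sigma*sqrt(T) = -0.19798757
exp(-rT) = 0.97726248
N(d1) = 0.61867871; N(d2) = 0.42152740
C = S_0' * N(d1) - K * exp(-rT) * N(d2) = 56.18866159 * 0.61867871 - 56.0200 * 0.97726248 * 0.42152740 = 11.6857

Answer: Price = 11.6857


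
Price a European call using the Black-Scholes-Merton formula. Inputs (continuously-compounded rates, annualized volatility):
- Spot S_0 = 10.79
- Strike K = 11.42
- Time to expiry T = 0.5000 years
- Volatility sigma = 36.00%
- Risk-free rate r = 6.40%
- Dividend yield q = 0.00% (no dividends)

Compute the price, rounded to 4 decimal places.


Answer: Price = 0.9765

Derivation:
d1 = (ln(S/K) + (r - q + 0.5*sigma^2) * T) / (sigma * sqrt(T)) = 0.03006608
d2 = d1 - sigma * sqrt(T) = -0.22449236
exp(-rT) = 0.96850658; exp(-qT) = 1.00000000
C = S_0 * exp(-qT) * N(d1) - K * exp(-rT) * N(d2)
N(d1) = 0.51199282; N(d2) = 0.41118711
C = 10.7900 * 1.00000000 * 0.51199282 - 11.4200 * 0.96850658 * 0.41118711 = 0.9765


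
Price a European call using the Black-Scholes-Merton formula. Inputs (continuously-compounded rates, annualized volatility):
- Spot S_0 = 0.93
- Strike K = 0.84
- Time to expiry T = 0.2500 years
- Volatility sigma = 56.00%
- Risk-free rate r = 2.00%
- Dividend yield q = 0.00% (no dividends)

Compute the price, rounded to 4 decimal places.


Answer: Price = 0.1524

Derivation:
d1 = (ln(S/K) + (r - q + 0.5*sigma^2) * T) / (sigma * sqrt(T)) = 0.52136677
d2 = d1 - sigma * sqrt(T) = 0.24136677
exp(-rT) = 0.99501248; exp(-qT) = 1.00000000
C = S_0 * exp(-qT) * N(d1) - K * exp(-rT) * N(d2)
N(d1) = 0.69894435; N(d2) = 0.59536457
C = 0.9300 * 1.00000000 * 0.69894435 - 0.8400 * 0.99501248 * 0.59536457 = 0.1524


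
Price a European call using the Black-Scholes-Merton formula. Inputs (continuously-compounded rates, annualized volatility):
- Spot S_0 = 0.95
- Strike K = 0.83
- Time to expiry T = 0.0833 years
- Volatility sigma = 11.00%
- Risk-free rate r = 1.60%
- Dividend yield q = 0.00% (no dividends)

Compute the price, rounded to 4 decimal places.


Answer: Price = 0.1211

Derivation:
d1 = (ln(S/K) + (r - q + 0.5*sigma^2) * T) / (sigma * sqrt(T)) = 4.31124551
d2 = d1 - sigma * sqrt(T) = 4.27949760
exp(-rT) = 0.99866809; exp(-qT) = 1.00000000
C = S_0 * exp(-qT) * N(d1) - K * exp(-rT) * N(d2)
N(d1) = 0.99999188; N(d2) = 0.99999063
C = 0.9500 * 1.00000000 * 0.99999188 - 0.8300 * 0.99866809 * 0.99999063 = 0.1211


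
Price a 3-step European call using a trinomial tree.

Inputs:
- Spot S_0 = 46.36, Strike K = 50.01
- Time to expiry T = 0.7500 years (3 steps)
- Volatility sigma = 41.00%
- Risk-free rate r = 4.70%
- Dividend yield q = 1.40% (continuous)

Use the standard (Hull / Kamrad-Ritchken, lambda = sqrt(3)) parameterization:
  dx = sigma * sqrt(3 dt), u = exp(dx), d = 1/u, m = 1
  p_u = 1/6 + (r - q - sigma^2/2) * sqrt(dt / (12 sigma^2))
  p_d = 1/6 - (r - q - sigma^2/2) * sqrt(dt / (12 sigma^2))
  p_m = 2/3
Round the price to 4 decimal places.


dt = T/N = 0.250000; dx = sigma*sqrt(3*dt) = 0.355070
u = exp(dx) = 1.426281; d = 1/u = 0.701124
p_u = 0.148695, p_m = 0.666667, p_d = 0.184638
Discount per step: exp(-r*dt) = 0.988319
Stock lattice S(k, j) with j the centered position index:
  k=0: S(0,+0) = 46.3600
  k=1: S(1,-1) = 32.5041; S(1,+0) = 46.3600; S(1,+1) = 66.1224
  k=2: S(2,-2) = 22.7894; S(2,-1) = 32.5041; S(2,+0) = 46.3600; S(2,+1) = 66.1224; S(2,+2) = 94.3091
  k=3: S(3,-3) = 15.9782; S(3,-2) = 22.7894; S(3,-1) = 32.5041; S(3,+0) = 46.3600; S(3,+1) = 66.1224; S(3,+2) = 94.3091; S(3,+3) = 134.5113
Terminal payoffs V(N, j) = max(S_T - K, 0):
  V(3,-3) = 0.000000; V(3,-2) = 0.000000; V(3,-1) = 0.000000; V(3,+0) = 0.000000; V(3,+1) = 16.112391; V(3,+2) = 44.299115; V(3,+3) = 84.501307
Backward induction: V(k, j) = exp(-r*dt) * [p_u * V(k+1, j+1) + p_m * V(k+1, j) + p_d * V(k+1, j-1)]
  V(2,-2) = exp(-r*dt) * [p_u*0.000000 + p_m*0.000000 + p_d*0.000000] = 0.000000
  V(2,-1) = exp(-r*dt) * [p_u*0.000000 + p_m*0.000000 + p_d*0.000000] = 0.000000
  V(2,+0) = exp(-r*dt) * [p_u*16.112391 + p_m*0.000000 + p_d*0.000000] = 2.367844
  V(2,+1) = exp(-r*dt) * [p_u*44.299115 + p_m*16.112391 + p_d*0.000000] = 17.126226
  V(2,+2) = exp(-r*dt) * [p_u*84.501307 + p_m*44.299115 + p_d*16.112391] = 44.546118
  V(1,-1) = exp(-r*dt) * [p_u*2.367844 + p_m*0.000000 + p_d*0.000000] = 0.347973
  V(1,+0) = exp(-r*dt) * [p_u*17.126226 + p_m*2.367844 + p_d*0.000000] = 4.076958
  V(1,+1) = exp(-r*dt) * [p_u*44.546118 + p_m*17.126226 + p_d*2.367844] = 18.262607
  V(0,+0) = exp(-r*dt) * [p_u*18.262607 + p_m*4.076958 + p_d*0.347973] = 5.433556

Answer: Price = V(0,0) = 5.4336


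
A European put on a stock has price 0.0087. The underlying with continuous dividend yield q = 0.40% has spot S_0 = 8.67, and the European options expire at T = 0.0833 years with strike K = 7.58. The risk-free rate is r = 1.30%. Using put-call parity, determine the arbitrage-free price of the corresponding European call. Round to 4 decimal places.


Put-call parity: C - P = S_0 * exp(-qT) - K * exp(-rT).
S_0 * exp(-qT) = 8.6700 * 0.99966686 = 8.66711164
K * exp(-rT) = 7.5800 * 0.99891769 = 7.57179606
C = P + S*exp(-qT) - K*exp(-rT)
C = 0.0087 + 8.66711164 - 7.57179606 = 1.1040

Answer: Call price = 1.1040


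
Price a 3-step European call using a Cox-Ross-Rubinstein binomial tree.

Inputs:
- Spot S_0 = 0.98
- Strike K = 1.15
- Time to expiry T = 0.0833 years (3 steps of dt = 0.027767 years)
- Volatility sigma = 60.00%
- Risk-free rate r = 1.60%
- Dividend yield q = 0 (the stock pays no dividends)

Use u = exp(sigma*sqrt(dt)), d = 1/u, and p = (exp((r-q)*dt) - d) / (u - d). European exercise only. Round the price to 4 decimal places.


Answer: Price = V(0,0) = 0.0188

Derivation:
dt = T/N = 0.027767
u = exp(sigma*sqrt(dt)) = 1.105149; d = 1/u = 0.904856
p = (exp((r-q)*dt) - d) / (u - d) = 0.477244
Discount per step: exp(-r*dt) = 0.999556
Stock lattice S(k, i) with i counting down-moves:
  k=0: S(0,0) = 0.9800
  k=1: S(1,0) = 1.0830; S(1,1) = 0.8868
  k=2: S(2,0) = 1.1969; S(2,1) = 0.9800; S(2,2) = 0.8024
  k=3: S(3,0) = 1.3228; S(3,1) = 1.0830; S(3,2) = 0.8868; S(3,3) = 0.7260
Terminal payoffs V(N, i) = max(S_T - K, 0):
  V(3,0) = 0.172782; V(3,1) = 0.000000; V(3,2) = 0.000000; V(3,3) = 0.000000
Backward induction: V(k, i) = exp(-r*dt) * [p * V(k+1, i) + (1-p) * V(k+1, i+1)].
  V(2,0) = exp(-r*dt) * [p*0.172782 + (1-p)*0.000000] = 0.082423
  V(2,1) = exp(-r*dt) * [p*0.000000 + (1-p)*0.000000] = 0.000000
  V(2,2) = exp(-r*dt) * [p*0.000000 + (1-p)*0.000000] = 0.000000
  V(1,0) = exp(-r*dt) * [p*0.082423 + (1-p)*0.000000] = 0.039318
  V(1,1) = exp(-r*dt) * [p*0.000000 + (1-p)*0.000000] = 0.000000
  V(0,0) = exp(-r*dt) * [p*0.039318 + (1-p)*0.000000] = 0.018756


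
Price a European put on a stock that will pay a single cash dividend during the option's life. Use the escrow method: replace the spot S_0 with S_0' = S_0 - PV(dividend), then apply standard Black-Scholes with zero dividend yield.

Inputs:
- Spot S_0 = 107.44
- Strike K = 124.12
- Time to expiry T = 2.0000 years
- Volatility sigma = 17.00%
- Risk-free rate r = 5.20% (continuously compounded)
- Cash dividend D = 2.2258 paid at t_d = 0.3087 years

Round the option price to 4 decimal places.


Answer: Price = 14.0218

Derivation:
PV(D) = D * exp(-r * t_d) = 2.2258 * 0.98407575 = 2.19035581
S_0' = S_0 - PV(D) = 107.4400 - 2.19035581 = 105.24964419
d1 = (ln(S_0'/K) + (r + sigma^2/2)*T) / (sigma*sqrt(T)) = -0.13315964
d2 = d1 - sigma*sqrt(T) = -0.37357594
exp(-rT) = 0.90122530
N(-d1) = 0.55296643; N(-d2) = 0.64564008
P = K * exp(-rT) * N(-d2) - S_0' * N(-d1) = 124.1200 * 0.90122530 * 0.64564008 - 105.24964419 * 0.55296643 = 14.0218


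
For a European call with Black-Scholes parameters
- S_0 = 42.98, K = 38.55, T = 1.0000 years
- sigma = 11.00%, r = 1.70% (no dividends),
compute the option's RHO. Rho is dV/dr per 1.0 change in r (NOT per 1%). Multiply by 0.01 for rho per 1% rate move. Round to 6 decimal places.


Answer: Rho = 32.662395

Derivation:
d1 = 1.1984435564; d2 = 1.0884435564
phi(d1) = 0.1945488458; exp(-qT) = 1.0000000000; exp(-rT) = 0.9831436846
N(d2) = 0.8618003293
Rho = K*T*exp(-rT)*N(d2) = 38.5500 * 1.0000 * 0.9831436846 * 0.8618003293 = 32.662395


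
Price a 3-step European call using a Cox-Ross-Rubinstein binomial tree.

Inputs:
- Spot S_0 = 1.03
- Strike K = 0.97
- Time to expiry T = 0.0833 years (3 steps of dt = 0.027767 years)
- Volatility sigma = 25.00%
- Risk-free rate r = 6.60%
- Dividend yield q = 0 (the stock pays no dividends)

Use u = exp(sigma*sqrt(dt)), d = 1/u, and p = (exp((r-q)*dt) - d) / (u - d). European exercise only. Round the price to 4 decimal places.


Answer: Price = V(0,0) = 0.0724

Derivation:
dt = T/N = 0.027767
u = exp(sigma*sqrt(dt)) = 1.042538; d = 1/u = 0.959197
p = (exp((r-q)*dt) - d) / (u - d) = 0.511596
Discount per step: exp(-r*dt) = 0.998169
Stock lattice S(k, i) with i counting down-moves:
  k=0: S(0,0) = 1.0300
  k=1: S(1,0) = 1.0738; S(1,1) = 0.9880
  k=2: S(2,0) = 1.1195; S(2,1) = 1.0300; S(2,2) = 0.9477
  k=3: S(3,0) = 1.1671; S(3,1) = 1.0738; S(3,2) = 0.9880; S(3,3) = 0.9090
Terminal payoffs V(N, i) = max(S_T - K, 0):
  V(3,0) = 0.197114; V(3,1) = 0.103814; V(3,2) = 0.017973; V(3,3) = 0.000000
Backward induction: V(k, i) = exp(-r*dt) * [p * V(k+1, i) + (1-p) * V(k+1, i+1)].
  V(2,0) = exp(-r*dt) * [p*0.197114 + (1-p)*0.103814] = 0.151269
  V(2,1) = exp(-r*dt) * [p*0.103814 + (1-p)*0.017973] = 0.061776
  V(2,2) = exp(-r*dt) * [p*0.017973 + (1-p)*0.000000] = 0.009178
  V(1,0) = exp(-r*dt) * [p*0.151269 + (1-p)*0.061776] = 0.107363
  V(1,1) = exp(-r*dt) * [p*0.061776 + (1-p)*0.009178] = 0.036021
  V(0,0) = exp(-r*dt) * [p*0.107363 + (1-p)*0.036021] = 0.072387


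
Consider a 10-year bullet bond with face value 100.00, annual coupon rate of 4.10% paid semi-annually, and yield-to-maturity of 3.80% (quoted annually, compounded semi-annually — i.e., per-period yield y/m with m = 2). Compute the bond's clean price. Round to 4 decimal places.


Answer: Price = 102.4765

Derivation:
Coupon per period c = face * coupon_rate / m = 2.050000
Periods per year m = 2; per-period yield y/m = 0.019000
Number of cashflows N = 20
Cashflows (t years, CF_t, discount factor 1/(1+y/m)^(m*t), PV):
  t = 0.5000: CF_t = 2.050000, DF = 0.981354, PV = 2.011776
  t = 1.0000: CF_t = 2.050000, DF = 0.963056, PV = 1.974265
  t = 1.5000: CF_t = 2.050000, DF = 0.945099, PV = 1.937454
  t = 2.0000: CF_t = 2.050000, DF = 0.927477, PV = 1.901328
  t = 2.5000: CF_t = 2.050000, DF = 0.910184, PV = 1.865877
  t = 3.0000: CF_t = 2.050000, DF = 0.893213, PV = 1.831086
  t = 3.5000: CF_t = 2.050000, DF = 0.876558, PV = 1.796944
  t = 4.0000: CF_t = 2.050000, DF = 0.860214, PV = 1.763439
  t = 4.5000: CF_t = 2.050000, DF = 0.844175, PV = 1.730558
  t = 5.0000: CF_t = 2.050000, DF = 0.828434, PV = 1.698291
  t = 5.5000: CF_t = 2.050000, DF = 0.812988, PV = 1.666625
  t = 6.0000: CF_t = 2.050000, DF = 0.797829, PV = 1.635549
  t = 6.5000: CF_t = 2.050000, DF = 0.782953, PV = 1.605053
  t = 7.0000: CF_t = 2.050000, DF = 0.768354, PV = 1.575126
  t = 7.5000: CF_t = 2.050000, DF = 0.754028, PV = 1.545757
  t = 8.0000: CF_t = 2.050000, DF = 0.739968, PV = 1.516935
  t = 8.5000: CF_t = 2.050000, DF = 0.726171, PV = 1.488650
  t = 9.0000: CF_t = 2.050000, DF = 0.712631, PV = 1.460893
  t = 9.5000: CF_t = 2.050000, DF = 0.699343, PV = 1.433654
  t = 10.0000: CF_t = 102.050000, DF = 0.686304, PV = 70.037289
Price P = sum_t PV_t = 102.476550


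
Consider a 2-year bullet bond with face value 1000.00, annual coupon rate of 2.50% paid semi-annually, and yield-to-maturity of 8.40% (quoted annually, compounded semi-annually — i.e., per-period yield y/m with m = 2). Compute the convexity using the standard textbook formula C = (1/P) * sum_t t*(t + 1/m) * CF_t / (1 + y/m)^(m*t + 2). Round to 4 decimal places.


Answer: Convexity = 4.4851

Derivation:
Coupon per period c = face * coupon_rate / m = 12.500000
Periods per year m = 2; per-period yield y/m = 0.042000
Number of cashflows N = 4
Cashflows (t years, CF_t, discount factor 1/(1+y/m)^(m*t), PV):
  t = 0.5000: CF_t = 12.500000, DF = 0.959693, PV = 11.996161
  t = 1.0000: CF_t = 12.500000, DF = 0.921010, PV = 11.512631
  t = 1.5000: CF_t = 12.500000, DF = 0.883887, PV = 11.048590
  t = 2.0000: CF_t = 1012.500000, DF = 0.848260, PV = 858.863519
Price P = sum_t PV_t = 893.420901
Convexity numerator sum_t t*(t + 1/m) * CF_t / (1+y/m)^(m*t + 2):
  t = 0.5000: term = 5.524295
  t = 1.0000: term = 15.904880
  t = 1.5000: term = 30.527601
  t = 2.0000: term = 3955.111419
Convexity = (1/P) * sum = 4007.068194 / 893.420901 = 4.485084


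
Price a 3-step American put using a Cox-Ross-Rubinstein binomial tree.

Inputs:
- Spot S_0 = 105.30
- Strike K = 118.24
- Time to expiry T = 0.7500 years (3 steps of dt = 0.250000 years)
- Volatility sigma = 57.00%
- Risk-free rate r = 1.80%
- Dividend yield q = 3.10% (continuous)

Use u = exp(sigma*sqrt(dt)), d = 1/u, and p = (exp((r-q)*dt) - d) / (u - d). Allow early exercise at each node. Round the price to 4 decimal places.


dt = T/N = 0.250000
u = exp(sigma*sqrt(dt)) = 1.329762; d = 1/u = 0.752014
p = (exp((r-q)*dt) - d) / (u - d) = 0.423612
Discount per step: exp(-r*dt) = 0.995510
Stock lattice S(k, i) with i counting down-moves:
  k=0: S(0,0) = 105.3000
  k=1: S(1,0) = 140.0239; S(1,1) = 79.1871
  k=2: S(2,0) = 186.1985; S(2,1) = 105.3000; S(2,2) = 59.5498
  k=3: S(3,0) = 247.5997; S(3,1) = 140.0239; S(3,2) = 79.1871; S(3,3) = 44.7823
Terminal payoffs V(N, i) = max(K - S_T, 0):
  V(3,0) = 0.000000; V(3,1) = 0.000000; V(3,2) = 39.052899; V(3,3) = 73.457680
Backward induction: V(k, i) = exp(-r*dt) * [p * V(k+1, i) + (1-p) * V(k+1, i+1)]; then take max(V_cont, immediate exercise) for American.
  V(2,0) = exp(-r*dt) * [p*0.000000 + (1-p)*0.000000] = 0.000000; exercise = 0.000000; V(2,0) = max -> 0.000000
  V(2,1) = exp(-r*dt) * [p*0.000000 + (1-p)*39.052899] = 22.408548; exercise = 12.940000; V(2,1) = max -> 22.408548
  V(2,2) = exp(-r*dt) * [p*39.052899 + (1-p)*73.457680] = 58.619014; exercise = 58.690171; V(2,2) = max -> 58.690171
  V(1,0) = exp(-r*dt) * [p*0.000000 + (1-p)*22.408548] = 12.858021; exercise = 0.000000; V(1,0) = max -> 12.858021
  V(1,1) = exp(-r*dt) * [p*22.408548 + (1-p)*58.690171] = 43.126326; exercise = 39.052899; V(1,1) = max -> 43.126326
  V(0,0) = exp(-r*dt) * [p*12.858021 + (1-p)*43.126326] = 30.168239; exercise = 12.940000; V(0,0) = max -> 30.168239

Answer: Price = V(0,0) = 30.1682


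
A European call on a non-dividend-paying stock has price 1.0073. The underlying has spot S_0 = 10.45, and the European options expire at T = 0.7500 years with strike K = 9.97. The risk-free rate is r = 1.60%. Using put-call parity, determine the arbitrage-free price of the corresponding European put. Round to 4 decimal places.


Put-call parity: C - P = S_0 * exp(-qT) - K * exp(-rT).
S_0 * exp(-qT) = 10.4500 * 1.00000000 = 10.45000000
K * exp(-rT) = 9.9700 * 0.98807171 = 9.85107498
P = C - S*exp(-qT) + K*exp(-rT)
P = 1.0073 - 10.45000000 + 9.85107498 = 0.4084

Answer: Put price = 0.4084


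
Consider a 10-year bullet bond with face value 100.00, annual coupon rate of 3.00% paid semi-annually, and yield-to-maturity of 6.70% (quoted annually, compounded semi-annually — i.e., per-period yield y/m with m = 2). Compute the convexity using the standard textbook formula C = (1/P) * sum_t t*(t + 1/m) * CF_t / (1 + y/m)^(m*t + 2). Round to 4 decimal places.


Answer: Convexity = 78.3416

Derivation:
Coupon per period c = face * coupon_rate / m = 1.500000
Periods per year m = 2; per-period yield y/m = 0.033500
Number of cashflows N = 20
Cashflows (t years, CF_t, discount factor 1/(1+y/m)^(m*t), PV):
  t = 0.5000: CF_t = 1.500000, DF = 0.967586, PV = 1.451379
  t = 1.0000: CF_t = 1.500000, DF = 0.936222, PV = 1.404334
  t = 1.5000: CF_t = 1.500000, DF = 0.905876, PV = 1.358813
  t = 2.0000: CF_t = 1.500000, DF = 0.876512, PV = 1.314769
  t = 2.5000: CF_t = 1.500000, DF = 0.848101, PV = 1.272152
  t = 3.0000: CF_t = 1.500000, DF = 0.820611, PV = 1.230916
  t = 3.5000: CF_t = 1.500000, DF = 0.794011, PV = 1.191017
  t = 4.0000: CF_t = 1.500000, DF = 0.768274, PV = 1.152411
  t = 4.5000: CF_t = 1.500000, DF = 0.743371, PV = 1.115057
  t = 5.0000: CF_t = 1.500000, DF = 0.719275, PV = 1.078913
  t = 5.5000: CF_t = 1.500000, DF = 0.695961, PV = 1.043941
  t = 6.0000: CF_t = 1.500000, DF = 0.673402, PV = 1.010103
  t = 6.5000: CF_t = 1.500000, DF = 0.651574, PV = 0.977361
  t = 7.0000: CF_t = 1.500000, DF = 0.630454, PV = 0.945681
  t = 7.5000: CF_t = 1.500000, DF = 0.610018, PV = 0.915027
  t = 8.0000: CF_t = 1.500000, DF = 0.590245, PV = 0.885367
  t = 8.5000: CF_t = 1.500000, DF = 0.571113, PV = 0.856669
  t = 9.0000: CF_t = 1.500000, DF = 0.552601, PV = 0.828901
  t = 9.5000: CF_t = 1.500000, DF = 0.534689, PV = 0.802033
  t = 10.0000: CF_t = 101.500000, DF = 0.517357, PV = 52.511742
Price P = sum_t PV_t = 73.346584
Convexity numerator sum_t t*(t + 1/m) * CF_t / (1+y/m)^(m*t + 2):
  t = 0.5000: term = 0.679407
  t = 1.0000: term = 1.972153
  t = 1.5000: term = 3.816455
  t = 2.0000: term = 6.154579
  t = 2.5000: term = 8.932626
  t = 3.0000: term = 12.100316
  t = 3.5000: term = 15.610793
  t = 4.0000: term = 19.420435
  t = 4.5000: term = 23.488673
  t = 5.0000: term = 27.777821
  t = 5.5000: term = 32.252913
  t = 6.0000: term = 36.881547
  t = 6.5000: term = 41.633741
  t = 7.0000: term = 46.481792
  t = 7.5000: term = 51.400144
  t = 8.0000: term = 56.365260
  t = 8.5000: term = 61.355508
  t = 9.0000: term = 66.351043
  t = 9.5000: term = 71.333702
  t = 10.0000: term = 5162.080349
Convexity = (1/P) * sum = 5746.089258 / 73.346584 = 78.341607


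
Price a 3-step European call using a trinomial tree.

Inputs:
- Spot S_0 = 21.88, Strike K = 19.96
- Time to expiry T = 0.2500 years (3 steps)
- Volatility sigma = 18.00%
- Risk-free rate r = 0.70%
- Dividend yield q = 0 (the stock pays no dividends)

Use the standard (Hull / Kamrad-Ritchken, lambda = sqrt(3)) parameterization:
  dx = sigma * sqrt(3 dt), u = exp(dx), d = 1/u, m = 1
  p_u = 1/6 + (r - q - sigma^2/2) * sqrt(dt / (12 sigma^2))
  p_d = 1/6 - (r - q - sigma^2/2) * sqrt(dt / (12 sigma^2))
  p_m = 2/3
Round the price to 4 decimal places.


dt = T/N = 0.083333; dx = sigma*sqrt(3*dt) = 0.090000
u = exp(dx) = 1.094174; d = 1/u = 0.913931
p_u = 0.162407, p_m = 0.666667, p_d = 0.170926
Discount per step: exp(-r*dt) = 0.999417
Stock lattice S(k, j) with j the centered position index:
  k=0: S(0,+0) = 21.8800
  k=1: S(1,-1) = 19.9968; S(1,+0) = 21.8800; S(1,+1) = 23.9405
  k=2: S(2,-2) = 18.2757; S(2,-1) = 19.9968; S(2,+0) = 21.8800; S(2,+1) = 23.9405; S(2,+2) = 26.1951
  k=3: S(3,-3) = 16.7027; S(3,-2) = 18.2757; S(3,-1) = 19.9968; S(3,+0) = 21.8800; S(3,+1) = 23.9405; S(3,+2) = 26.1951; S(3,+3) = 28.6620
Terminal payoffs V(N, j) = max(S_T - K, 0):
  V(3,-3) = 0.000000; V(3,-2) = 0.000000; V(3,-1) = 0.036814; V(3,+0) = 1.920000; V(3,+1) = 3.980533; V(3,+2) = 6.235116; V(3,+3) = 8.702022
Backward induction: V(k, j) = exp(-r*dt) * [p_u * V(k+1, j+1) + p_m * V(k+1, j) + p_d * V(k+1, j-1)]
  V(2,-2) = exp(-r*dt) * [p_u*0.036814 + p_m*0.000000 + p_d*0.000000] = 0.005975
  V(2,-1) = exp(-r*dt) * [p_u*1.920000 + p_m*0.036814 + p_d*0.000000] = 0.336169
  V(2,+0) = exp(-r*dt) * [p_u*3.980533 + p_m*1.920000 + p_d*0.036814] = 1.931634
  V(2,+1) = exp(-r*dt) * [p_u*6.235116 + p_m*3.980533 + p_d*1.920000] = 3.992166
  V(2,+2) = exp(-r*dt) * [p_u*8.702022 + p_m*6.235116 + p_d*3.980533] = 6.246748
  V(1,-1) = exp(-r*dt) * [p_u*1.931634 + p_m*0.336169 + p_d*0.005975] = 0.538531
  V(1,+0) = exp(-r*dt) * [p_u*3.992166 + p_m*1.931634 + p_d*0.336169] = 1.992410
  V(1,+1) = exp(-r*dt) * [p_u*6.246748 + p_m*3.992166 + p_d*1.931634] = 4.003792
  V(0,+0) = exp(-r*dt) * [p_u*4.003792 + p_m*1.992410 + p_d*0.538531] = 2.069361

Answer: Price = V(0,0) = 2.0694
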